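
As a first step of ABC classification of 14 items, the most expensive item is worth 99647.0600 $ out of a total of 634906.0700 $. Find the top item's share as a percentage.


Top item = 99647.0600
Total = 634906.0700
Percentage = 99647.0600 / 634906.0700 * 100 = 15.6948

15.6948%


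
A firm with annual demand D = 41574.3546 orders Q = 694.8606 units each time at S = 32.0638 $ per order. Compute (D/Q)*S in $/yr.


Number of orders = D/Q = 59.8312
Cost = 59.8312 * 32.0638 = 1918.4161

1918.4161 $/yr


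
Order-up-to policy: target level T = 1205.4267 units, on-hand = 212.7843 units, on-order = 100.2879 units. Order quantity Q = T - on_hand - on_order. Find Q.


Inventory position = OH + OO = 212.7843 + 100.2879 = 313.0722
Q = 1205.4267 - 313.0722 = 892.3545

892.3545 units


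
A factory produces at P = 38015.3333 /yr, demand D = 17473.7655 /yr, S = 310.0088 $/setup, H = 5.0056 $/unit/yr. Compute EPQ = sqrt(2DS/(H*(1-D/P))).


1 - D/P = 1 - 0.4597 = 0.5403
H*(1-D/P) = 2.7048
2DS = 10834042.1483
EPQ = sqrt(4005526.3593) = 2001.3811

2001.3811 units


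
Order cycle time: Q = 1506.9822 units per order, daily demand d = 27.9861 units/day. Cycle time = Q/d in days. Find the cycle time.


Cycle = 1506.9822 / 27.9861 = 53.8475

53.8475 days


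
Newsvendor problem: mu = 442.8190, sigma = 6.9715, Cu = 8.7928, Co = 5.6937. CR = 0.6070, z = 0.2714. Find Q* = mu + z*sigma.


CR = Cu/(Cu+Co) = 8.7928/(8.7928+5.6937) = 0.6070
z = 0.2714
Q* = 442.8190 + 0.2714 * 6.9715 = 444.7111

444.7111 units


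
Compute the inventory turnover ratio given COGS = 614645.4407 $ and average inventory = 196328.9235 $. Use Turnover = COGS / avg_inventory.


Turnover = 614645.4407 / 196328.9235 = 3.1307

3.1307


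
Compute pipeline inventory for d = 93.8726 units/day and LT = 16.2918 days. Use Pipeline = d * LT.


Pipeline = 93.8726 * 16.2918 = 1529.3536

1529.3536 units


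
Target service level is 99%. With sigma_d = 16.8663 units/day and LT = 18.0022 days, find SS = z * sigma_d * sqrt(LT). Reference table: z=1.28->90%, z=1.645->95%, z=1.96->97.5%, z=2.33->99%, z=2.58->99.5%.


From the table, SL = 99% corresponds to z = 2.33
sqrt(LT) = sqrt(18.0022) = 4.2429
SS = 2.33 * 16.8663 * 4.2429 = 166.7395

166.7395 units


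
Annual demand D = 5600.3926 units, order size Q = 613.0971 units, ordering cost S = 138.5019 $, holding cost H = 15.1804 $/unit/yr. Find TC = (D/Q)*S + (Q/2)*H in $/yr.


Ordering cost = D*S/Q = 1265.1585
Holding cost = Q*H/2 = 4653.5296
TC = 1265.1585 + 4653.5296 = 5918.6881

5918.6881 $/yr


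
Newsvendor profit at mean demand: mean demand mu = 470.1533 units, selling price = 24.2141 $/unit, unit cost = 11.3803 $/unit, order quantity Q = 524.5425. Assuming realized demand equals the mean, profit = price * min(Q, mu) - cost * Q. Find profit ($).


Sales at mu = min(524.5425, 470.1533) = 470.1533
Revenue = 24.2141 * 470.1533 = 11384.3390
Total cost = 11.3803 * 524.5425 = 5969.4510
Profit = 11384.3390 - 5969.4510 = 5414.8880

5414.8880 $


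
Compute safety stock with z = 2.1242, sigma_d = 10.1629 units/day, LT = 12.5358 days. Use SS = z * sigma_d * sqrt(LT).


sqrt(LT) = sqrt(12.5358) = 3.5406
SS = 2.1242 * 10.1629 * 3.5406 = 76.4344

76.4344 units


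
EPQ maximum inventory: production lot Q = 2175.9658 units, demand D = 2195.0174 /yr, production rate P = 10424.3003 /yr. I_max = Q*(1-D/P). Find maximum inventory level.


D/P = 0.2106
1 - D/P = 0.7894
I_max = 2175.9658 * 0.7894 = 1717.7784

1717.7784 units


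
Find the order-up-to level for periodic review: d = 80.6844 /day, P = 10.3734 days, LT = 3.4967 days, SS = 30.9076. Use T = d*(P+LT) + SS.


P + LT = 13.8701
d*(P+LT) = 80.6844 * 13.8701 = 1119.1007
T = 1119.1007 + 30.9076 = 1150.0083

1150.0083 units


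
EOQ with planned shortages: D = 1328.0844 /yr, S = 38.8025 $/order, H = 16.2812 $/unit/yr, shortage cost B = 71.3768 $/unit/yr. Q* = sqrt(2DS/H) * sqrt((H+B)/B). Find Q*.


sqrt(2DS/H) = 79.5636
sqrt((H+B)/B) = 1.1082
Q* = 79.5636 * 1.1082 = 88.1722

88.1722 units


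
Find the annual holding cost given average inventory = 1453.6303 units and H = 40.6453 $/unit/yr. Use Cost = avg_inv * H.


Cost = 1453.6303 * 40.6453 = 59083.2396

59083.2396 $/yr


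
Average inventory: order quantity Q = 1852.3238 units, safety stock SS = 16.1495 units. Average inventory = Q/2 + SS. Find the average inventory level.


Q/2 = 926.1619
Avg = 926.1619 + 16.1495 = 942.3114

942.3114 units


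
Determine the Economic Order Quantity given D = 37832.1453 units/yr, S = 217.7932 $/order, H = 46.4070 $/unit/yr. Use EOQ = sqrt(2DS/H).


2*D*S = 2 * 37832.1453 * 217.7932 = 16479167.9755
2*D*S/H = 355100.9110
EOQ = sqrt(355100.9110) = 595.9034

595.9034 units


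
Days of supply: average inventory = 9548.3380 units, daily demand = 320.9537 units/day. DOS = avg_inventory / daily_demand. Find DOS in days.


DOS = 9548.3380 / 320.9537 = 29.7499

29.7499 days


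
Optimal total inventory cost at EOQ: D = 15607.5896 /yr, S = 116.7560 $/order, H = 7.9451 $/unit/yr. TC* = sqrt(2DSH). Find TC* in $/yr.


2*D*S*H = 28956389.3869
TC* = sqrt(28956389.3869) = 5381.1141

5381.1141 $/yr


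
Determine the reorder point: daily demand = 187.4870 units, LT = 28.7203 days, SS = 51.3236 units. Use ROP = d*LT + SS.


d*LT = 187.4870 * 28.7203 = 5384.6829
ROP = 5384.6829 + 51.3236 = 5436.0065

5436.0065 units


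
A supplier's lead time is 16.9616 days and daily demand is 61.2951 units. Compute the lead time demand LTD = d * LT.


LTD = 61.2951 * 16.9616 = 1039.6630

1039.6630 units


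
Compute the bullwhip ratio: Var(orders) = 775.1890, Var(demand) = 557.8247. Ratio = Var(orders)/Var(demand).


BW = 775.1890 / 557.8247 = 1.3897

1.3897


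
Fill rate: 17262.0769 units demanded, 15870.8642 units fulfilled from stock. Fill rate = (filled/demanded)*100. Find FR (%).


FR = 15870.8642 / 17262.0769 * 100 = 91.9406

91.9406%


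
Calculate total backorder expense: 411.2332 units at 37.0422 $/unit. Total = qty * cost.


Total = 411.2332 * 37.0422 = 15232.9824

15232.9824 $


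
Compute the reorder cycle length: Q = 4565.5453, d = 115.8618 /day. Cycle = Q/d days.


Cycle = 4565.5453 / 115.8618 = 39.4051

39.4051 days


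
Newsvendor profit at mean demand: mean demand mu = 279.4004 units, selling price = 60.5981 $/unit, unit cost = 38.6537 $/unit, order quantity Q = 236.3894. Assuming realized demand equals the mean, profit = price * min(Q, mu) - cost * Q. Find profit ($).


Sales at mu = min(236.3894, 279.4004) = 236.3894
Revenue = 60.5981 * 236.3894 = 14324.7485
Total cost = 38.6537 * 236.3894 = 9137.3250
Profit = 14324.7485 - 9137.3250 = 5187.4235

5187.4235 $


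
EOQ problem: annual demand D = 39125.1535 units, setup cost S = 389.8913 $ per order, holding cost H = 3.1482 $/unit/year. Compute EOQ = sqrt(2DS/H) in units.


2*D*S = 2 * 39125.1535 * 389.8913 = 30509113.9216
2*D*S/H = 9690970.6885
EOQ = sqrt(9690970.6885) = 3113.0324

3113.0324 units


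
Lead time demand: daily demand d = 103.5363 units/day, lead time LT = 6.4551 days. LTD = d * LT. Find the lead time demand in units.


LTD = 103.5363 * 6.4551 = 668.3372

668.3372 units


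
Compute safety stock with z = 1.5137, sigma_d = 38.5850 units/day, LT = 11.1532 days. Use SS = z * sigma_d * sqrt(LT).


sqrt(LT) = sqrt(11.1532) = 3.3396
SS = 1.5137 * 38.5850 * 3.3396 = 195.0554

195.0554 units


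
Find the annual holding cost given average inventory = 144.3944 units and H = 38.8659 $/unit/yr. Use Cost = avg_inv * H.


Cost = 144.3944 * 38.8659 = 5612.0183

5612.0183 $/yr


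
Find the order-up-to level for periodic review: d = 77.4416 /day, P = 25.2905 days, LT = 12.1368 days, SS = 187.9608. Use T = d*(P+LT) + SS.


P + LT = 37.4273
d*(P+LT) = 77.4416 * 37.4273 = 2898.4300
T = 2898.4300 + 187.9608 = 3086.3908

3086.3908 units


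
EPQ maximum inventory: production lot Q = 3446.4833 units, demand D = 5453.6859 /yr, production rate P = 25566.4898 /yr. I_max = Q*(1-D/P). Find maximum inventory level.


D/P = 0.2133
1 - D/P = 0.7867
I_max = 3446.4833 * 0.7867 = 2711.3007

2711.3007 units


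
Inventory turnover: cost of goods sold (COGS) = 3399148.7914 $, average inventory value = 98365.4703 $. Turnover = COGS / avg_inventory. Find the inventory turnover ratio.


Turnover = 3399148.7914 / 98365.4703 = 34.5563

34.5563


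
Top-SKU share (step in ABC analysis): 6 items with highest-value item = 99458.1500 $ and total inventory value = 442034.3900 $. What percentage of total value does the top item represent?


Top item = 99458.1500
Total = 442034.3900
Percentage = 99458.1500 / 442034.3900 * 100 = 22.5001

22.5001%


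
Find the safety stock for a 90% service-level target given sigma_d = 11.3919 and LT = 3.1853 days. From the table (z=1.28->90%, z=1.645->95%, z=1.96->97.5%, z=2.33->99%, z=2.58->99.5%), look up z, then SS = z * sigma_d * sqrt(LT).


From the table, SL = 90% corresponds to z = 1.28
sqrt(LT) = sqrt(3.1853) = 1.7847
SS = 1.28 * 11.3919 * 1.7847 = 26.0244

26.0244 units


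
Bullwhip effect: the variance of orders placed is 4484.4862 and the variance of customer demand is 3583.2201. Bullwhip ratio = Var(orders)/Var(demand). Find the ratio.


BW = 4484.4862 / 3583.2201 = 1.2515

1.2515


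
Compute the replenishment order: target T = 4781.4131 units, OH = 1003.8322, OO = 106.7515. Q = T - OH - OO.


Inventory position = OH + OO = 1003.8322 + 106.7515 = 1110.5837
Q = 4781.4131 - 1110.5837 = 3670.8294

3670.8294 units


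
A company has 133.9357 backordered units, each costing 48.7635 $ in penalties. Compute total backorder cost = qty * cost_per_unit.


Total = 133.9357 * 48.7635 = 6531.1735

6531.1735 $


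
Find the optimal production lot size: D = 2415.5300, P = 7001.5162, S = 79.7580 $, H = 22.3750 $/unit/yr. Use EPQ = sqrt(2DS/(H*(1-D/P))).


1 - D/P = 1 - 0.3450 = 0.6550
H*(1-D/P) = 14.6556
2DS = 385315.6835
EPQ = sqrt(26291.3567) = 162.1461

162.1461 units


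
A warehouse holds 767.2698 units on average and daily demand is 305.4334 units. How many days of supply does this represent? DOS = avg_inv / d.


DOS = 767.2698 / 305.4334 = 2.5121

2.5121 days


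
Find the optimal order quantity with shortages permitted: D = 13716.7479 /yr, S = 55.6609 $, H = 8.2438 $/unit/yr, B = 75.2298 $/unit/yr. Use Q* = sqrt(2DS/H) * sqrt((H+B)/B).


sqrt(2DS/H) = 430.3799
sqrt((H+B)/B) = 1.0534
Q* = 430.3799 * 1.0534 = 453.3479

453.3479 units


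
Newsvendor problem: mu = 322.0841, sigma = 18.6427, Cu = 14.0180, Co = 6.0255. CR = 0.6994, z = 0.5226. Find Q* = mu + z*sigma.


CR = Cu/(Cu+Co) = 14.0180/(14.0180+6.0255) = 0.6994
z = 0.5226
Q* = 322.0841 + 0.5226 * 18.6427 = 331.8268

331.8268 units


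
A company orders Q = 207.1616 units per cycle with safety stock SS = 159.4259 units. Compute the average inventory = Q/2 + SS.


Q/2 = 103.5808
Avg = 103.5808 + 159.4259 = 263.0067

263.0067 units


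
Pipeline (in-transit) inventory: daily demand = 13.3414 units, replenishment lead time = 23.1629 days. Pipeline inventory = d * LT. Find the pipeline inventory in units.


Pipeline = 13.3414 * 23.1629 = 309.0255

309.0255 units


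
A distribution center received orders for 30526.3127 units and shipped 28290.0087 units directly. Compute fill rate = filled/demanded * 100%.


FR = 28290.0087 / 30526.3127 * 100 = 92.6742

92.6742%


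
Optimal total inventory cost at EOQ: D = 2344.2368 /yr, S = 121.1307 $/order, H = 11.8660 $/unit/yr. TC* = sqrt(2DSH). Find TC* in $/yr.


2*D*S*H = 6738916.0453
TC* = sqrt(6738916.0453) = 2595.9422

2595.9422 $/yr


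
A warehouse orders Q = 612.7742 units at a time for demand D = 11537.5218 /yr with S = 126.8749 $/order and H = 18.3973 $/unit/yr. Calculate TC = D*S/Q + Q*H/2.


Ordering cost = D*S/Q = 2388.8439
Holding cost = Q*H/2 = 5636.6954
TC = 2388.8439 + 5636.6954 = 8025.5393

8025.5393 $/yr


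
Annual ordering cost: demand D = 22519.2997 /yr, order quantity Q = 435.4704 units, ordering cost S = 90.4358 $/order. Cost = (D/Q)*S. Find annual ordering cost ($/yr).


Number of orders = D/Q = 51.7126
Cost = 51.7126 * 90.4358 = 4676.6689

4676.6689 $/yr


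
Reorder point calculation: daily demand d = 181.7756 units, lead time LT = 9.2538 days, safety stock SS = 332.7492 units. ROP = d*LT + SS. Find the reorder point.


d*LT = 181.7756 * 9.2538 = 1682.1150
ROP = 1682.1150 + 332.7492 = 2014.8642

2014.8642 units


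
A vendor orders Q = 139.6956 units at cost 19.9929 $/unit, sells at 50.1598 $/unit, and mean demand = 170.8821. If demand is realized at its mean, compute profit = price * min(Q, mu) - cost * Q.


Sales at mu = min(139.6956, 170.8821) = 139.6956
Revenue = 50.1598 * 139.6956 = 7007.1034
Total cost = 19.9929 * 139.6956 = 2792.9202
Profit = 7007.1034 - 2792.9202 = 4214.1832

4214.1832 $


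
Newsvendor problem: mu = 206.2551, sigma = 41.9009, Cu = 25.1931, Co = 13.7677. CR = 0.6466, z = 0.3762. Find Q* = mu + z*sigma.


CR = Cu/(Cu+Co) = 25.1931/(25.1931+13.7677) = 0.6466
z = 0.3762
Q* = 206.2551 + 0.3762 * 41.9009 = 222.0182

222.0182 units


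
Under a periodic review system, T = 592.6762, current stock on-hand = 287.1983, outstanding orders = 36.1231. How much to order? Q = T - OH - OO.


Inventory position = OH + OO = 287.1983 + 36.1231 = 323.3214
Q = 592.6762 - 323.3214 = 269.3548

269.3548 units


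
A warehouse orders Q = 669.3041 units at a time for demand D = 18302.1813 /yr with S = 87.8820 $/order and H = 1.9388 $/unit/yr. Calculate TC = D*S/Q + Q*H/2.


Ordering cost = D*S/Q = 2403.1413
Holding cost = Q*H/2 = 648.8234
TC = 2403.1413 + 648.8234 = 3051.9647

3051.9647 $/yr


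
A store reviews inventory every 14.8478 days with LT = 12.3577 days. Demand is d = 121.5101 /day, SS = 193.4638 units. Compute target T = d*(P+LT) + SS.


P + LT = 27.2055
d*(P+LT) = 121.5101 * 27.2055 = 3305.7430
T = 3305.7430 + 193.4638 = 3499.2068

3499.2068 units


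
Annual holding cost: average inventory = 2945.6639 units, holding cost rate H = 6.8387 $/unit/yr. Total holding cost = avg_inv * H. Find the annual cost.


Cost = 2945.6639 * 6.8387 = 20144.5117

20144.5117 $/yr


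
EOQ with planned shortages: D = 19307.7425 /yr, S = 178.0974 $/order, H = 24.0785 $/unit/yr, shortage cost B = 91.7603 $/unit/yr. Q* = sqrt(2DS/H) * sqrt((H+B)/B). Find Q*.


sqrt(2DS/H) = 534.4349
sqrt((H+B)/B) = 1.1236
Q* = 534.4349 * 1.1236 = 600.4743

600.4743 units


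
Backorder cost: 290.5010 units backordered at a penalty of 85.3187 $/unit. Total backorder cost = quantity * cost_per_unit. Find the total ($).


Total = 290.5010 * 85.3187 = 24785.1677

24785.1677 $


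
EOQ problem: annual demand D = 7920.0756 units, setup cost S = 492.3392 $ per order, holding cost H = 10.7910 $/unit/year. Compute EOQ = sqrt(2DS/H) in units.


2*D*S = 2 * 7920.0756 * 492.3392 = 7798727.3697
2*D*S/H = 722706.6416
EOQ = sqrt(722706.6416) = 850.1215

850.1215 units


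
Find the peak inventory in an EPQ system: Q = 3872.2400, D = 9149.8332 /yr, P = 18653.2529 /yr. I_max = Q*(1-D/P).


D/P = 0.4905
1 - D/P = 0.5095
I_max = 3872.2400 * 0.5095 = 1972.8206

1972.8206 units


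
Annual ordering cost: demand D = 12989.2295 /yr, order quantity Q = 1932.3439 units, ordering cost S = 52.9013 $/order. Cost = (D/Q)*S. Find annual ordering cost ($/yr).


Number of orders = D/Q = 6.7220
Cost = 6.7220 * 52.9013 = 355.6029

355.6029 $/yr


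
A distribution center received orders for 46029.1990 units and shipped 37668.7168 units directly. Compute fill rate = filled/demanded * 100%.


FR = 37668.7168 / 46029.1990 * 100 = 81.8366

81.8366%


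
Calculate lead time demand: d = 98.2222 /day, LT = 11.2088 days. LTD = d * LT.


LTD = 98.2222 * 11.2088 = 1100.9530

1100.9530 units


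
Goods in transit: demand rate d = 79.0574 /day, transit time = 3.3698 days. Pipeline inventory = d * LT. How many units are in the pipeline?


Pipeline = 79.0574 * 3.3698 = 266.4076

266.4076 units


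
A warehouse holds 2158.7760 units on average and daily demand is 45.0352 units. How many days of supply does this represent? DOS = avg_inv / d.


DOS = 2158.7760 / 45.0352 = 47.9353

47.9353 days


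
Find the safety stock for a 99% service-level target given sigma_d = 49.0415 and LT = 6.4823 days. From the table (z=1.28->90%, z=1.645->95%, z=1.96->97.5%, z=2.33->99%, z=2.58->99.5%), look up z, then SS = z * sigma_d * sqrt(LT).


From the table, SL = 99% corresponds to z = 2.33
sqrt(LT) = sqrt(6.4823) = 2.5460
SS = 2.33 * 49.0415 * 2.5460 = 290.9271

290.9271 units


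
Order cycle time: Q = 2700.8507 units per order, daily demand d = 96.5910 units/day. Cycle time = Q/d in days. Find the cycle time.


Cycle = 2700.8507 / 96.5910 = 27.9617

27.9617 days


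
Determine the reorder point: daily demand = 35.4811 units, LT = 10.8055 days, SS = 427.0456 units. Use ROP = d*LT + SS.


d*LT = 35.4811 * 10.8055 = 383.3910
ROP = 383.3910 + 427.0456 = 810.4366

810.4366 units


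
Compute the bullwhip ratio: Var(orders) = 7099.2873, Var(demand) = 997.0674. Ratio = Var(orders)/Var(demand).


BW = 7099.2873 / 997.0674 = 7.1202

7.1202


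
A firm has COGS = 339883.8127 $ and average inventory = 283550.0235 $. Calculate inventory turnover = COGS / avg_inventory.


Turnover = 339883.8127 / 283550.0235 = 1.1987

1.1987


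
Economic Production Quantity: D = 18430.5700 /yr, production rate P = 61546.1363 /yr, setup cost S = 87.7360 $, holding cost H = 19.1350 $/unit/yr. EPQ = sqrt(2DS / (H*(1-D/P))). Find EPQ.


1 - D/P = 1 - 0.2995 = 0.7005
H*(1-D/P) = 13.4048
2DS = 3234048.9790
EPQ = sqrt(241259.7236) = 491.1820

491.1820 units


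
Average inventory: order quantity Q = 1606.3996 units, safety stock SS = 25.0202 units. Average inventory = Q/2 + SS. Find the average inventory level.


Q/2 = 803.1998
Avg = 803.1998 + 25.0202 = 828.2200

828.2200 units


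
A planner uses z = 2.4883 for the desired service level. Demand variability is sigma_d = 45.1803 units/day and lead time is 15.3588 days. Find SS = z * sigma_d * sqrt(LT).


sqrt(LT) = sqrt(15.3588) = 3.9190
SS = 2.4883 * 45.1803 * 3.9190 = 440.5858

440.5858 units


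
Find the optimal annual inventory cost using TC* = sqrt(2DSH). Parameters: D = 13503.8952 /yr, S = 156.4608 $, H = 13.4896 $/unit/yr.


2*D*S*H = 57002469.7758
TC* = sqrt(57002469.7758) = 7549.9980

7549.9980 $/yr


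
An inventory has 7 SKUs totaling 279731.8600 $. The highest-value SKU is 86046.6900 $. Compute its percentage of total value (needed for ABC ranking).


Top item = 86046.6900
Total = 279731.8600
Percentage = 86046.6900 / 279731.8600 * 100 = 30.7604

30.7604%


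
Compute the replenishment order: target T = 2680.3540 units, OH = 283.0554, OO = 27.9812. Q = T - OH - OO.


Inventory position = OH + OO = 283.0554 + 27.9812 = 311.0366
Q = 2680.3540 - 311.0366 = 2369.3174

2369.3174 units


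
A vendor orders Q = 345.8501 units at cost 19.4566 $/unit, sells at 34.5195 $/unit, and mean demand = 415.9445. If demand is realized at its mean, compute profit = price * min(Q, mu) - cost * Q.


Sales at mu = min(345.8501, 415.9445) = 345.8501
Revenue = 34.5195 * 345.8501 = 11938.5725
Total cost = 19.4566 * 345.8501 = 6729.0671
Profit = 11938.5725 - 6729.0671 = 5209.5055

5209.5055 $


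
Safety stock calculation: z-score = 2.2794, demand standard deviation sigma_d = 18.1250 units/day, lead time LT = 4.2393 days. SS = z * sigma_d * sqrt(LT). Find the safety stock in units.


sqrt(LT) = sqrt(4.2393) = 2.0590
SS = 2.2794 * 18.1250 * 2.0590 = 85.0640

85.0640 units


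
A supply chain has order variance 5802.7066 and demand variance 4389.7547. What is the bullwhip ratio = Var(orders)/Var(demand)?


BW = 5802.7066 / 4389.7547 = 1.3219

1.3219


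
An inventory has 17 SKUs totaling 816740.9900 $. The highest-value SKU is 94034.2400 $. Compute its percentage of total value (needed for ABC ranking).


Top item = 94034.2400
Total = 816740.9900
Percentage = 94034.2400 / 816740.9900 * 100 = 11.5133

11.5133%


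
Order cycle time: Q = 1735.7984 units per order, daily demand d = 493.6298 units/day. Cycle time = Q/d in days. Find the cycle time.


Cycle = 1735.7984 / 493.6298 = 3.5164

3.5164 days


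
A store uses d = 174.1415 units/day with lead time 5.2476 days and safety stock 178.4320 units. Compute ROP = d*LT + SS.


d*LT = 174.1415 * 5.2476 = 913.8249
ROP = 913.8249 + 178.4320 = 1092.2569

1092.2569 units


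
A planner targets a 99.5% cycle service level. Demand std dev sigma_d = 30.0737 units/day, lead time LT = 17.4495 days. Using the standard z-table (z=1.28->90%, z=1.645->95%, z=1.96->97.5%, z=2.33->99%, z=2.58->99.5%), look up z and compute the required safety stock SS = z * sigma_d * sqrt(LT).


From the table, SL = 99.5% corresponds to z = 2.58
sqrt(LT) = sqrt(17.4495) = 4.1773
SS = 2.58 * 30.0737 * 4.1773 = 324.1142

324.1142 units


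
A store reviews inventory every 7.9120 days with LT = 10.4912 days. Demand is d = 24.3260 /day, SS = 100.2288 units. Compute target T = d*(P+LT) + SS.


P + LT = 18.4032
d*(P+LT) = 24.3260 * 18.4032 = 447.6762
T = 447.6762 + 100.2288 = 547.9050

547.9050 units


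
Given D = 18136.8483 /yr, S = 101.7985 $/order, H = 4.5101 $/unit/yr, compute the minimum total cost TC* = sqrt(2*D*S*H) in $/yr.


2*D*S*H = 16654030.9048
TC* = sqrt(16654030.9048) = 4080.9351

4080.9351 $/yr


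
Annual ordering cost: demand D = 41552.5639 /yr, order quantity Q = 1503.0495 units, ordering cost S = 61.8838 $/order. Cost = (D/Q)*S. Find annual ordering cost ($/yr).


Number of orders = D/Q = 27.6455
Cost = 27.6455 * 61.8838 = 1710.8090

1710.8090 $/yr


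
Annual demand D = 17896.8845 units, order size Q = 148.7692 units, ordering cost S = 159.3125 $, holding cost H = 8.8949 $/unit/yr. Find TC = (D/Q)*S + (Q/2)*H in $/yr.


Ordering cost = D*S/Q = 19165.2399
Holding cost = Q*H/2 = 661.6436
TC = 19165.2399 + 661.6436 = 19826.8835

19826.8835 $/yr


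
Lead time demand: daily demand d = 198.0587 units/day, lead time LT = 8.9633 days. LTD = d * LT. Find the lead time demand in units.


LTD = 198.0587 * 8.9633 = 1775.2595

1775.2595 units


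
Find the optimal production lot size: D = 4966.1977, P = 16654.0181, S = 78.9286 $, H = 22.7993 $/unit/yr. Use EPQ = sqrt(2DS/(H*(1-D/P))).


1 - D/P = 1 - 0.2982 = 0.7018
H*(1-D/P) = 16.0006
2DS = 783950.0636
EPQ = sqrt(48995.0708) = 221.3483

221.3483 units


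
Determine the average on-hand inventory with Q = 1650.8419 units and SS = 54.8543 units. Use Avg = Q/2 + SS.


Q/2 = 825.4209
Avg = 825.4209 + 54.8543 = 880.2752

880.2752 units


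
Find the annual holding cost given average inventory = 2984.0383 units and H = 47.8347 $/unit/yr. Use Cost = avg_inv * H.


Cost = 2984.0383 * 47.8347 = 142740.5769

142740.5769 $/yr


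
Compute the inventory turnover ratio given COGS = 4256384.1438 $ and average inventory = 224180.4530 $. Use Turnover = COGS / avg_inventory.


Turnover = 4256384.1438 / 224180.4530 = 18.9864

18.9864


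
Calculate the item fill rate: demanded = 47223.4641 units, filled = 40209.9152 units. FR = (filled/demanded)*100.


FR = 40209.9152 / 47223.4641 * 100 = 85.1482

85.1482%


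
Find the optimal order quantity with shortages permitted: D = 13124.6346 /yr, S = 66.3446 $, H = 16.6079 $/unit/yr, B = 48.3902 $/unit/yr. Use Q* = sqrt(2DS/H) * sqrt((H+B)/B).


sqrt(2DS/H) = 323.8203
sqrt((H+B)/B) = 1.1590
Q* = 323.8203 * 1.1590 = 375.2975

375.2975 units


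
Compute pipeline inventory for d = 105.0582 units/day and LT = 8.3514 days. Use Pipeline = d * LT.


Pipeline = 105.0582 * 8.3514 = 877.3831

877.3831 units


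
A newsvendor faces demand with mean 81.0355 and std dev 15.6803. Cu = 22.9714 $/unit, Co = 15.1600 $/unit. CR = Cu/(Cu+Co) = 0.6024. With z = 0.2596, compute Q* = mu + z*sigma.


CR = Cu/(Cu+Co) = 22.9714/(22.9714+15.1600) = 0.6024
z = 0.2596
Q* = 81.0355 + 0.2596 * 15.6803 = 85.1061

85.1061 units


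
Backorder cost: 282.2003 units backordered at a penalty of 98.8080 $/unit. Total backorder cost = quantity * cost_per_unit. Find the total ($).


Total = 282.2003 * 98.8080 = 27883.6472

27883.6472 $


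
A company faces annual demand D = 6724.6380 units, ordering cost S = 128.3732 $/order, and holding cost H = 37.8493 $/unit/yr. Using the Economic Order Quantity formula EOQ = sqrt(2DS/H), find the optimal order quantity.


2*D*S = 2 * 6724.6380 * 128.3732 = 1726526.5978
2*D*S/H = 45615.8132
EOQ = sqrt(45615.8132) = 213.5786

213.5786 units


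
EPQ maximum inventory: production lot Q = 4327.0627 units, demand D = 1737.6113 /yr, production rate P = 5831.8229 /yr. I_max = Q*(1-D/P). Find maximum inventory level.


D/P = 0.2980
1 - D/P = 0.7020
I_max = 4327.0627 * 0.7020 = 3037.7998

3037.7998 units


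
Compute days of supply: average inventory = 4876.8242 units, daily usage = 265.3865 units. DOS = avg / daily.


DOS = 4876.8242 / 265.3865 = 18.3763

18.3763 days


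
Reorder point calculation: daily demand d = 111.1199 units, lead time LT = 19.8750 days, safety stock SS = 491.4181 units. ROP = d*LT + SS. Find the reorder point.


d*LT = 111.1199 * 19.8750 = 2208.5080
ROP = 2208.5080 + 491.4181 = 2699.9261

2699.9261 units


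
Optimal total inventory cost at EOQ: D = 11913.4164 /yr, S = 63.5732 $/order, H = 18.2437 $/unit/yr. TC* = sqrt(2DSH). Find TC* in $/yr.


2*D*S*H = 27634608.2146
TC* = sqrt(27634608.2146) = 5256.8630

5256.8630 $/yr


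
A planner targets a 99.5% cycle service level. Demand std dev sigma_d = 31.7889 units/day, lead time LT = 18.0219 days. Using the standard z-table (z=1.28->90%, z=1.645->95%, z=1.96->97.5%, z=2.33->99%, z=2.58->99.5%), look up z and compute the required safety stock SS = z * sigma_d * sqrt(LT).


From the table, SL = 99.5% corresponds to z = 2.58
sqrt(LT) = sqrt(18.0219) = 4.2452
SS = 2.58 * 31.7889 * 4.2452 = 348.1733

348.1733 units


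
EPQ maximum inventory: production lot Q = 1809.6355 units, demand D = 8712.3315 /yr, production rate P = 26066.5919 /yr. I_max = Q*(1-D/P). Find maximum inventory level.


D/P = 0.3342
1 - D/P = 0.6658
I_max = 1809.6355 * 0.6658 = 1204.7945

1204.7945 units


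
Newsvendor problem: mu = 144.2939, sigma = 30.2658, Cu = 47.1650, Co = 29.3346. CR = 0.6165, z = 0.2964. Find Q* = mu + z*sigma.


CR = Cu/(Cu+Co) = 47.1650/(47.1650+29.3346) = 0.6165
z = 0.2964
Q* = 144.2939 + 0.2964 * 30.2658 = 153.2647

153.2647 units


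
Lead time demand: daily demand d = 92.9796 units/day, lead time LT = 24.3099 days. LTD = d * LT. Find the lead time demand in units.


LTD = 92.9796 * 24.3099 = 2260.3248

2260.3248 units


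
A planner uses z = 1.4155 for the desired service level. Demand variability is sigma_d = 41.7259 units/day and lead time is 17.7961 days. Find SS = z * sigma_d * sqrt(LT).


sqrt(LT) = sqrt(17.7961) = 4.2185
SS = 1.4155 * 41.7259 * 4.2185 = 249.1598

249.1598 units


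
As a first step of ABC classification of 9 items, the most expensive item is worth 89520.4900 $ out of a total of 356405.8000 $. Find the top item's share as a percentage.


Top item = 89520.4900
Total = 356405.8000
Percentage = 89520.4900 / 356405.8000 * 100 = 25.1176

25.1176%


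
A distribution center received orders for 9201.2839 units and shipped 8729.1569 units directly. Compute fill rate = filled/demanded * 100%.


FR = 8729.1569 / 9201.2839 * 100 = 94.8689

94.8689%


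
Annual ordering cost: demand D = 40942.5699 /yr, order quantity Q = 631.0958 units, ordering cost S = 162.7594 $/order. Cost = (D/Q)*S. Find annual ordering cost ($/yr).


Number of orders = D/Q = 64.8754
Cost = 64.8754 * 162.7594 = 10559.0754

10559.0754 $/yr


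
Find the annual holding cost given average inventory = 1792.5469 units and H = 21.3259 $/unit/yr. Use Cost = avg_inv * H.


Cost = 1792.5469 * 21.3259 = 38227.6759

38227.6759 $/yr


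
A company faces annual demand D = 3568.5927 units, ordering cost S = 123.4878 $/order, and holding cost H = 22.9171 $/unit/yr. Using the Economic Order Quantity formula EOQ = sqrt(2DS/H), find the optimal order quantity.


2*D*S = 2 * 3568.5927 * 123.4878 = 881355.3232
2*D*S/H = 38458.4142
EOQ = sqrt(38458.4142) = 196.1082

196.1082 units


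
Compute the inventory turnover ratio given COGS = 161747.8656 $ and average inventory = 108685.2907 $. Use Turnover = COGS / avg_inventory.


Turnover = 161747.8656 / 108685.2907 = 1.4882

1.4882


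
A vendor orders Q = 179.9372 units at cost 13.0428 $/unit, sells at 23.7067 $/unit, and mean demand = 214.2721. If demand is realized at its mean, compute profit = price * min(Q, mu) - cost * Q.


Sales at mu = min(179.9372, 214.2721) = 179.9372
Revenue = 23.7067 * 179.9372 = 4265.7172
Total cost = 13.0428 * 179.9372 = 2346.8849
Profit = 4265.7172 - 2346.8849 = 1918.8323

1918.8323 $


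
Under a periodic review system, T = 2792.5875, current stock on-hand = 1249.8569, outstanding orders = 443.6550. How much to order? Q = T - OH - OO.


Inventory position = OH + OO = 1249.8569 + 443.6550 = 1693.5119
Q = 2792.5875 - 1693.5119 = 1099.0756

1099.0756 units


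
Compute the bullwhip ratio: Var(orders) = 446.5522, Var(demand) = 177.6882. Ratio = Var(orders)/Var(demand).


BW = 446.5522 / 177.6882 = 2.5131

2.5131


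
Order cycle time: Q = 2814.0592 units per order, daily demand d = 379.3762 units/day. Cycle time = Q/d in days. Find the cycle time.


Cycle = 2814.0592 / 379.3762 = 7.4176

7.4176 days


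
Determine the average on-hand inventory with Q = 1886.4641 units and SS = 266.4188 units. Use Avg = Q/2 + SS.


Q/2 = 943.2320
Avg = 943.2320 + 266.4188 = 1209.6508

1209.6508 units


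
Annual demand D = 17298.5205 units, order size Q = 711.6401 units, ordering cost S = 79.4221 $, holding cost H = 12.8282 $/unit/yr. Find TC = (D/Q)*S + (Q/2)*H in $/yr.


Ordering cost = D*S/Q = 1930.5894
Holding cost = Q*H/2 = 4564.5308
TC = 1930.5894 + 4564.5308 = 6495.1202

6495.1202 $/yr


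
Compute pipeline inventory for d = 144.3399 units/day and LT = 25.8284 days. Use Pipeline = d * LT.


Pipeline = 144.3399 * 25.8284 = 3728.0687

3728.0687 units


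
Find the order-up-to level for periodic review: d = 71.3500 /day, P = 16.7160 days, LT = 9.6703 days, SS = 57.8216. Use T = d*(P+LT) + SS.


P + LT = 26.3863
d*(P+LT) = 71.3500 * 26.3863 = 1882.6625
T = 1882.6625 + 57.8216 = 1940.4841

1940.4841 units


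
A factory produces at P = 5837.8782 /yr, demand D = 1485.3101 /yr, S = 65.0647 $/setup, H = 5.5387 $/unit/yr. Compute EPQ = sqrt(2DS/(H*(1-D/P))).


1 - D/P = 1 - 0.2544 = 0.7456
H*(1-D/P) = 4.1295
2DS = 193282.5121
EPQ = sqrt(46805.2074) = 216.3451

216.3451 units


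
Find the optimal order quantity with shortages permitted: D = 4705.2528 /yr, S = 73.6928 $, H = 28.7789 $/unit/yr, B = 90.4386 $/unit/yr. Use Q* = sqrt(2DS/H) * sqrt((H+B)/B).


sqrt(2DS/H) = 155.2322
sqrt((H+B)/B) = 1.1481
Q* = 155.2322 * 1.1481 = 178.2276

178.2276 units


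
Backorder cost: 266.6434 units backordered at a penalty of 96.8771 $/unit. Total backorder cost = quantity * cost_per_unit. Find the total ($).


Total = 266.6434 * 96.8771 = 25831.6393

25831.6393 $


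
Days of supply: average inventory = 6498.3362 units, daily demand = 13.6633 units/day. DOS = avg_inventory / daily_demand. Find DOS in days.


DOS = 6498.3362 / 13.6633 = 475.6052

475.6052 days


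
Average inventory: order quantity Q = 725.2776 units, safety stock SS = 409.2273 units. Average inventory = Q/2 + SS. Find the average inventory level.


Q/2 = 362.6388
Avg = 362.6388 + 409.2273 = 771.8661

771.8661 units


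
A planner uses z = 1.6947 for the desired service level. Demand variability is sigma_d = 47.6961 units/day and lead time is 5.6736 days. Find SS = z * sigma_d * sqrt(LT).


sqrt(LT) = sqrt(5.6736) = 2.3819
SS = 1.6947 * 47.6961 * 2.3819 = 192.5329

192.5329 units


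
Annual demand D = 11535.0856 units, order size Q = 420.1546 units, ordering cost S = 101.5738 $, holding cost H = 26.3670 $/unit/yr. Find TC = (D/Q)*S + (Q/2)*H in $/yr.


Ordering cost = D*S/Q = 2788.6461
Holding cost = Q*H/2 = 5539.1082
TC = 2788.6461 + 5539.1082 = 8327.7542

8327.7542 $/yr


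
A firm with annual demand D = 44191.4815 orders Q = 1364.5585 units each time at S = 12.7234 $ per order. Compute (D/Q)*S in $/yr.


Number of orders = D/Q = 32.3852
Cost = 32.3852 * 12.7234 = 412.0497

412.0497 $/yr


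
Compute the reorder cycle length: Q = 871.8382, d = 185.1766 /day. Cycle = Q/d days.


Cycle = 871.8382 / 185.1766 = 4.7081

4.7081 days


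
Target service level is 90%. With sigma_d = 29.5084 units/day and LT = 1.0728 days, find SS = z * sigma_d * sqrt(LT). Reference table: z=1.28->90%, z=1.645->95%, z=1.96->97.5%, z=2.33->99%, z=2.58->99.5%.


From the table, SL = 90% corresponds to z = 1.28
sqrt(LT) = sqrt(1.0728) = 1.0358
SS = 1.28 * 29.5084 * 1.0358 = 39.1215

39.1215 units


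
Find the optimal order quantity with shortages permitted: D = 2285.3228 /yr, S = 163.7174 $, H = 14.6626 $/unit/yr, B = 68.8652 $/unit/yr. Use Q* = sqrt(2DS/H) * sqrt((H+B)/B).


sqrt(2DS/H) = 225.9075
sqrt((H+B)/B) = 1.1013
Q* = 225.9075 * 1.1013 = 248.7977

248.7977 units


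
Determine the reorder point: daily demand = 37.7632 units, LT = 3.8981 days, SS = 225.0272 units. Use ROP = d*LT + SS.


d*LT = 37.7632 * 3.8981 = 147.2047
ROP = 147.2047 + 225.0272 = 372.2319

372.2319 units


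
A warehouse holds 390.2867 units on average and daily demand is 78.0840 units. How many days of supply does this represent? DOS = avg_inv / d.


DOS = 390.2867 / 78.0840 = 4.9983

4.9983 days


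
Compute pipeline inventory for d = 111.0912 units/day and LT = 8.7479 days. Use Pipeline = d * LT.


Pipeline = 111.0912 * 8.7479 = 971.8147

971.8147 units


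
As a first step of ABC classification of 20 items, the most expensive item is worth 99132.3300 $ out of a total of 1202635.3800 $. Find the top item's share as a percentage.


Top item = 99132.3300
Total = 1202635.3800
Percentage = 99132.3300 / 1202635.3800 * 100 = 8.2429

8.2429%


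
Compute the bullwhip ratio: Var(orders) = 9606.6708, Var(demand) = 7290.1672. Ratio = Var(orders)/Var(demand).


BW = 9606.6708 / 7290.1672 = 1.3178

1.3178


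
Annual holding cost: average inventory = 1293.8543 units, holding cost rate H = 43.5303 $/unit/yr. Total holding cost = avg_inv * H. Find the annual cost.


Cost = 1293.8543 * 43.5303 = 56321.8658

56321.8658 $/yr


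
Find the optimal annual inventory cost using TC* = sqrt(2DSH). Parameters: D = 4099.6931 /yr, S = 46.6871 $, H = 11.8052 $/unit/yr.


2*D*S*H = 4519096.2377
TC* = sqrt(4519096.2377) = 2125.8166

2125.8166 $/yr


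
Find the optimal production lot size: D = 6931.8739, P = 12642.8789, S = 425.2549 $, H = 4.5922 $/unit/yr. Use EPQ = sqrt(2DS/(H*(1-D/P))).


1 - D/P = 1 - 0.5483 = 0.4517
H*(1-D/P) = 2.0744
2DS = 5895626.6843
EPQ = sqrt(2842121.3646) = 1685.8592

1685.8592 units


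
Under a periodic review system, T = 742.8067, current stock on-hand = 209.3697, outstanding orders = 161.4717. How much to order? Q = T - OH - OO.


Inventory position = OH + OO = 209.3697 + 161.4717 = 370.8414
Q = 742.8067 - 370.8414 = 371.9653

371.9653 units


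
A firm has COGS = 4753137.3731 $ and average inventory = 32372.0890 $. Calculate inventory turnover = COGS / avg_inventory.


Turnover = 4753137.3731 / 32372.0890 = 146.8283

146.8283


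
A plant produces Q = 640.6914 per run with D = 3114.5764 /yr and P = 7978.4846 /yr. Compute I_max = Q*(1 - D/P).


D/P = 0.3904
1 - D/P = 0.6096
I_max = 640.6914 * 0.6096 = 390.5835

390.5835 units


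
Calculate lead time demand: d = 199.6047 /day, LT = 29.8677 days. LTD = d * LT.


LTD = 199.6047 * 29.8677 = 5961.7333

5961.7333 units


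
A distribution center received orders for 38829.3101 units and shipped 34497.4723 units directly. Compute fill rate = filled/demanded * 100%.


FR = 34497.4723 / 38829.3101 * 100 = 88.8439

88.8439%


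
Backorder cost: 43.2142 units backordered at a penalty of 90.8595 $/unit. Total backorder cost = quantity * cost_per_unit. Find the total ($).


Total = 43.2142 * 90.8595 = 3926.4206

3926.4206 $


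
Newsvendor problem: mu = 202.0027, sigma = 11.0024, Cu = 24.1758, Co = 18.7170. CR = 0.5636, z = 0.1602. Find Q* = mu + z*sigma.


CR = Cu/(Cu+Co) = 24.1758/(24.1758+18.7170) = 0.5636
z = 0.1602
Q* = 202.0027 + 0.1602 * 11.0024 = 203.7653

203.7653 units


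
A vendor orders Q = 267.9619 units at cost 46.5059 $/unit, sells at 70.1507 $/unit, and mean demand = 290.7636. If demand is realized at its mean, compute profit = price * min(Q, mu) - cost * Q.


Sales at mu = min(267.9619, 290.7636) = 267.9619
Revenue = 70.1507 * 267.9619 = 18797.7149
Total cost = 46.5059 * 267.9619 = 12461.8093
Profit = 18797.7149 - 12461.8093 = 6335.9055

6335.9055 $


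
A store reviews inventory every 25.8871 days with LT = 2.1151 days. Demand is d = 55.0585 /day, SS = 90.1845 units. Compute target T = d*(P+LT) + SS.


P + LT = 28.0022
d*(P+LT) = 55.0585 * 28.0022 = 1541.7591
T = 1541.7591 + 90.1845 = 1631.9436

1631.9436 units


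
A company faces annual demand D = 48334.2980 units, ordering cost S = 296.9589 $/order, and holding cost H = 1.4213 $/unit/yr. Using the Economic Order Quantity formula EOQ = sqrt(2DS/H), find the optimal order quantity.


2*D*S = 2 * 48334.2980 * 296.9589 = 28706599.9327
2*D*S/H = 20197424.8454
EOQ = sqrt(20197424.8454) = 4494.1545

4494.1545 units


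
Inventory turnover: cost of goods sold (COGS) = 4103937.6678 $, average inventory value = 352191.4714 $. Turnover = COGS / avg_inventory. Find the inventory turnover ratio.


Turnover = 4103937.6678 / 352191.4714 = 11.6526

11.6526


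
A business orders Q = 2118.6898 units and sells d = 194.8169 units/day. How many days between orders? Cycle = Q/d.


Cycle = 2118.6898 / 194.8169 = 10.8753

10.8753 days


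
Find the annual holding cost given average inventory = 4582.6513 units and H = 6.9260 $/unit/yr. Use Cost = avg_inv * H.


Cost = 4582.6513 * 6.9260 = 31739.4429

31739.4429 $/yr


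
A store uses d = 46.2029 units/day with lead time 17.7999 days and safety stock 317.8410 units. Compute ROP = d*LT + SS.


d*LT = 46.2029 * 17.7999 = 822.4070
ROP = 822.4070 + 317.8410 = 1140.2480

1140.2480 units


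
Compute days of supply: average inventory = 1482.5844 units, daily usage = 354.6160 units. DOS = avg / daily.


DOS = 1482.5844 / 354.6160 = 4.1808

4.1808 days


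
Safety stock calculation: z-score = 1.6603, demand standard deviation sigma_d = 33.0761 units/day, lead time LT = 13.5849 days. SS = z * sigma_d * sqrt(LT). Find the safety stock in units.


sqrt(LT) = sqrt(13.5849) = 3.6858
SS = 1.6603 * 33.0761 * 3.6858 = 202.4087

202.4087 units


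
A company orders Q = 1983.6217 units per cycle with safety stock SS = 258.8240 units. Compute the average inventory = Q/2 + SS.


Q/2 = 991.8108
Avg = 991.8108 + 258.8240 = 1250.6348

1250.6348 units


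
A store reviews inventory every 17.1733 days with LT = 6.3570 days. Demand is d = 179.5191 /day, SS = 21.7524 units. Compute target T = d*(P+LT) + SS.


P + LT = 23.5303
d*(P+LT) = 179.5191 * 23.5303 = 4224.1383
T = 4224.1383 + 21.7524 = 4245.8907

4245.8907 units


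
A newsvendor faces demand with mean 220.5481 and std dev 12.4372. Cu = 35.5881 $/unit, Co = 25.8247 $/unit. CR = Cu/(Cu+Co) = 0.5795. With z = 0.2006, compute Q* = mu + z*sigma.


CR = Cu/(Cu+Co) = 35.5881/(35.5881+25.8247) = 0.5795
z = 0.2006
Q* = 220.5481 + 0.2006 * 12.4372 = 223.0430

223.0430 units


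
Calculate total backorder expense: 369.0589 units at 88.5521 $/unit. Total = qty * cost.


Total = 369.0589 * 88.5521 = 32680.9406

32680.9406 $
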